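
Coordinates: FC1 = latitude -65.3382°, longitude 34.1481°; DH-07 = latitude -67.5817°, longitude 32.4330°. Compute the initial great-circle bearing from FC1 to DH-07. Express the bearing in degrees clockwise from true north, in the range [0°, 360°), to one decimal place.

196.2°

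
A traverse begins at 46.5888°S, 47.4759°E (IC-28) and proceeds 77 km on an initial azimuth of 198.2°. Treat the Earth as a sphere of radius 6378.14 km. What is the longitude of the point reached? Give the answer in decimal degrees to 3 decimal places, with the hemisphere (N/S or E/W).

δ = d/R = 77/6378.14 = 0.012072 rad
φ₂ = arcsin(sin φ₁ cos δ + cos φ₁ sin δ cos θ)
   = arcsin(-0.72644·0.99993 + 0.68723·0.01207·-0.94997) = -47.24546°
λ₂ = λ₁ + atan2(sin θ sin δ cos φ₁, cos δ − sin φ₁ sin φ₂) = 47.15766°

47.158°E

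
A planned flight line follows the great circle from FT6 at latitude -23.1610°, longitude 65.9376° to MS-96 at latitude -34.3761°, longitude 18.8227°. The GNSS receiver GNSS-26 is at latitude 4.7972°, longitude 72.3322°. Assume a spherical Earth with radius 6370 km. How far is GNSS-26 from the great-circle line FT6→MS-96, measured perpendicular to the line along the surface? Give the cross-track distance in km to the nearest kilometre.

δ₁₃ = central angle FT6→GNSS-26 = 0.499985 rad  (haversine)
θ₁₃ = bearing FT6→GNSS-26 = 13.386°,  θ₁₂ = bearing FT6→MS-96 = 243.752°
dₓₜ = R·arcsin(sin δ₁₃ · sin(θ₁₃ − θ₁₂)) = 6370·arcsin(0.47941·sin(-230.367°)) = 2408.912 km
|dₓₜ| = 2408.912 km

2409 km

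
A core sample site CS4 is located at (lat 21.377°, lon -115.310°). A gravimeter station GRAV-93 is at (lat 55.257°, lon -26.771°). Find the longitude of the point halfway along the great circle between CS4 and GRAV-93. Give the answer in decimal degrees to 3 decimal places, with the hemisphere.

84.245°W

Bx = cos φ₂ cos Δλ = 0.014530,  By = cos φ₂ sin Δλ = 0.569711
φₘ = atan2(sin φ₁ + sin φ₂, √((cos φ₁ + Bx)² + By²)) = 47.05412°
λₘ = λ₁ + atan2(By, cos φ₁ + Bx) = -84.24516°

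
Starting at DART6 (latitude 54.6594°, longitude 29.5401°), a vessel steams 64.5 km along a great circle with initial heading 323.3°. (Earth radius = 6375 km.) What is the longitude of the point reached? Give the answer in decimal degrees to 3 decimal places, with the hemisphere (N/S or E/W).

δ = d/R = 64.5/6375 = 0.010118 rad
φ₂ = arcsin(sin φ₁ cos δ + cos φ₁ sin δ cos θ)
   = arcsin(0.81573·0.99995 + 0.57844·0.01012·0.80178) = 55.12269°
λ₂ = λ₁ + atan2(sin θ sin δ cos φ₁, cos δ − sin φ₁ sin φ₂) = 28.93424°

28.934°E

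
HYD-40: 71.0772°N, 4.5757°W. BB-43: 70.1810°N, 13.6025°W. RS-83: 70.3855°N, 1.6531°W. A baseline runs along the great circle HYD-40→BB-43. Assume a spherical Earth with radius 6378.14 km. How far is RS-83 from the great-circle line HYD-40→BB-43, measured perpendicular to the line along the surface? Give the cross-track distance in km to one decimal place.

δ₁₃ = central angle HYD-40→RS-83 = 0.020711 rad  (haversine)
θ₁₃ = bearing HYD-40→RS-83 = 124.262°,  θ₁₂ = bearing HYD-40→BB-43 = 257.628°
dₓₜ = R·arcsin(sin δ₁₃ · sin(θ₁₃ − θ₁₂)) = 6378.14·arcsin(0.02071·sin(-133.365°)) = -96.030 km
|dₓₜ| = 96.030 km

96.0 km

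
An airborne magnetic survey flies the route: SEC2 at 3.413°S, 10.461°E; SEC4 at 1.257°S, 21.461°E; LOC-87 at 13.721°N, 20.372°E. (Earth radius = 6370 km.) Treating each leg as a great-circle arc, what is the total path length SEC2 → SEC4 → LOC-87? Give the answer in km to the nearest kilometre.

SEC2→SEC4: c = 0.195471 rad, d = 1245.15 km
SEC4→LOC-87: c = 0.262093 rad, d = 1669.53 km
Total = 1245.15 + 1669.53 = 2914.69 km

2915 km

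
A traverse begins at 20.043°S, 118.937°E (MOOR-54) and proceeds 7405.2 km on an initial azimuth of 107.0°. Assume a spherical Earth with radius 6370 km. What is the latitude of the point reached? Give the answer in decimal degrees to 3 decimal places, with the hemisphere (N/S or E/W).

22.840°S

δ = d/R = 7405.2/6370 = 1.162512 rad
φ₂ = arcsin(sin φ₁ cos δ + cos φ₁ sin δ cos θ)
   = arcsin(-0.34273·0.39704 + 0.93944·0.91780·-0.29237) = -22.84018°
λ₂ = λ₁ + atan2(sin θ sin δ cos φ₁, cos δ − sin φ₁ sin φ₂) = -168.81706°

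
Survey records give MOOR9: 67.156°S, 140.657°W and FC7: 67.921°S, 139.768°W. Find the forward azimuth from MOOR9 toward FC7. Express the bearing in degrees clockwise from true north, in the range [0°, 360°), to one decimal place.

Δλ = 0.8890°
y = sin Δλ · cos φ₂ = 0.005832
x = cos φ₁ sin φ₂ − sin φ₁ cos φ₂ cos Δλ = -0.013393
θ = atan2(y, x) = 156.4694° → 156.4694° (mod 360°)

156.5°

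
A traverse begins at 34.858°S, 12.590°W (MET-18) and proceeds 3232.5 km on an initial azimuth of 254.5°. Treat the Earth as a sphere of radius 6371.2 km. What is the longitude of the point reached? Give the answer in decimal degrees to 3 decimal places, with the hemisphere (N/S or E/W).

48.651°W

δ = d/R = 3232.5/6371.2 = 0.507361 rad
φ₂ = arcsin(sin φ₁ cos δ + cos φ₁ sin δ cos θ)
   = arcsin(-0.57154·0.87403 + 0.82057·0.48587·-0.26724) = -37.30753°
λ₂ = λ₁ + atan2(sin θ sin δ cos φ₁, cos δ − sin φ₁ sin φ₂) = -48.65065°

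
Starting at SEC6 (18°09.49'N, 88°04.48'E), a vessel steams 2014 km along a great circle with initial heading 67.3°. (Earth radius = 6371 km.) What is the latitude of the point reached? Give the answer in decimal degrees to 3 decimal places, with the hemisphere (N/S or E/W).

24.217°N

SEC6: φ = +18.15817°, λ = +88.07467°
δ = d/R = 2014/6371 = 0.316120 rad
φ₂ = arcsin(sin φ₁ cos δ + cos φ₁ sin δ cos θ)
   = arcsin(0.31164·0.95045 + 0.95020·0.31088·0.38591) = 24.21711°
λ₂ = λ₁ + atan2(sin θ sin δ cos φ₁, cos δ − sin φ₁ sin φ₂) = 106.40374°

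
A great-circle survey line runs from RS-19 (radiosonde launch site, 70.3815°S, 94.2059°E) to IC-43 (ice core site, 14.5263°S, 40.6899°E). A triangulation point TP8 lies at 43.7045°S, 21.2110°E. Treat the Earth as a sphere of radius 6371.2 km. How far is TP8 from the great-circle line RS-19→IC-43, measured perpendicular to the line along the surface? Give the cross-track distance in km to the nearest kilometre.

δ₁₃ = central angle RS-19→TP8 = 0.764375 rad  (haversine)
θ₁₃ = bearing RS-19→TP8 = 267.280°,  θ₁₂ = bearing RS-19→IC-43 = 300.472°
dₓₜ = R·arcsin(sin δ₁₃ · sin(θ₁₃ − θ₁₂)) = 6371.2·arcsin(0.69209·sin(-33.192°)) = -2475.763 km
|dₓₜ| = 2475.763 km

2476 km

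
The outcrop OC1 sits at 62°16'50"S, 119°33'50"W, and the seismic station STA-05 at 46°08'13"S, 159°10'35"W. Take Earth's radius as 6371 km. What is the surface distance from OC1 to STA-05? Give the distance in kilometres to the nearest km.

3064 km

OC1: φ = -62.28056°, λ = -119.56389°
STA-05: φ = -46.13694°, λ = -159.17639°
Δφ = 16.1436°,  Δλ = -39.6125°
a = sin²(Δφ/2) + cos φ₁ cos φ₂ sin²(Δλ/2) = 0.056722
c = 2·arcsin(√a) = 0.480950 rad = 27.5564°
d = R·c = 6371 × 0.480950 = 3064.1 km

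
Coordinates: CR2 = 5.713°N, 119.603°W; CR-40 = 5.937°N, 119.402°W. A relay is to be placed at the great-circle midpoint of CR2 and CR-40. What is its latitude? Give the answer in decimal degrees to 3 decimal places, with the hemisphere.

5.825°N

Bx = cos φ₂ cos Δλ = 0.994630,  By = cos φ₂ sin Δλ = 0.003489
φₘ = atan2(sin φ₁ + sin φ₂, √((cos φ₁ + Bx)² + By²)) = 5.82501°
λₘ = λ₁ + atan2(By, cos φ₁ + Bx) = -119.50252°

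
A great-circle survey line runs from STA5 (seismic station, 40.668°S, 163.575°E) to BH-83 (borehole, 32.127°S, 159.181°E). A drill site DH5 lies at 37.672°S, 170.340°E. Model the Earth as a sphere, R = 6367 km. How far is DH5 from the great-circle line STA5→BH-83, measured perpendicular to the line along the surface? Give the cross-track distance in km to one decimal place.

δ₁₃ = central angle STA5→DH5 = 0.105375 rad  (haversine)
θ₁₃ = bearing STA5→DH5 = 62.433°,  θ₁₂ = bearing STA5→BH-83 = 336.169°
dₓₜ = R·arcsin(sin δ₁₃ · sin(θ₁₃ − θ₁₂)) = 6367·arcsin(0.10518·sin(-273.736°)) = 669.490 km
|dₓₜ| = 669.490 km

669.5 km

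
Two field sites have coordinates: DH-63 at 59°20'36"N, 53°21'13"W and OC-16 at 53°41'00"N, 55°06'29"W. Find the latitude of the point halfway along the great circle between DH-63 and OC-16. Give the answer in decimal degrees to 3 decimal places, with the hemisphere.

56.516°N

DH-63: φ = +59.34333°, λ = -53.35361°
OC-16: φ = +53.68333°, λ = -55.10806°
Bx = cos φ₂ cos Δλ = 0.591970,  By = cos φ₂ sin Δλ = -0.018132
φₘ = atan2(sin φ₁ + sin φ₂, √((cos φ₁ + Bx)² + By²)) = 56.51641°
λₘ = λ₁ + atan2(By, cos φ₁ + Bx) = -54.29639°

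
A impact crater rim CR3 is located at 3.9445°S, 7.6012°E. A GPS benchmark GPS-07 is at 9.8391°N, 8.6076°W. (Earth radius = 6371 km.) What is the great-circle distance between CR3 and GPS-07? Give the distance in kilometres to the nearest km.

Δφ = 13.7836°,  Δλ = -16.2088°
a = sin²(Δφ/2) + cos φ₁ cos φ₂ sin²(Δλ/2) = 0.033935
c = 2·arcsin(√a) = 0.370543 rad = 21.2306°
d = R·c = 6371 × 0.370543 = 2360.7 km

2361 km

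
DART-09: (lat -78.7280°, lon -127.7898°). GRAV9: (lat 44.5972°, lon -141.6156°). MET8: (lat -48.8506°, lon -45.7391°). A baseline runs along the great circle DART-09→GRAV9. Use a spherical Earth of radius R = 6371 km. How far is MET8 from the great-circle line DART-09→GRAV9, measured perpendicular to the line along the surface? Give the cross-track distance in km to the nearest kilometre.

4310 km

δ₁₃ = central angle DART-09→MET8 = 0.713220 rad  (haversine)
θ₁₃ = bearing DART-09→MET8 = 95.080°,  θ₁₂ = bearing DART-09→GRAV9 = 348.211°
dₓₜ = R·arcsin(sin δ₁₃ · sin(θ₁₃ − θ₁₂)) = 6371·arcsin(0.65427·sin(-253.131°)) = 4310.403 km
|dₓₜ| = 4310.403 km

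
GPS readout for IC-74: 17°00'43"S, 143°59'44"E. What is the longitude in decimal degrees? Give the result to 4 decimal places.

143° + 59′/60 + 44″/3600 = 143 + 0.98333 + 0.01222 = 143.9956°

143.9956°E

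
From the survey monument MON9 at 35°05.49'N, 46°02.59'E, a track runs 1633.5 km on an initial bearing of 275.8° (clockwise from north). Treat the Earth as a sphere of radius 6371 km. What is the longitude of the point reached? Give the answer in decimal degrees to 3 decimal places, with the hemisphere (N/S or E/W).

28.049°E

MON9: φ = +35.09150°, λ = +46.04317°
δ = d/R = 1633.5/6371 = 0.256396 rad
φ₂ = arcsin(sin φ₁ cos δ + cos φ₁ sin δ cos θ)
   = arcsin(0.57488·0.96731 + 0.81824·0.25360·0.10106) = 35.24405°
λ₂ = λ₁ + atan2(sin θ sin δ cos φ₁, cos δ − sin φ₁ sin φ₂) = 28.04882°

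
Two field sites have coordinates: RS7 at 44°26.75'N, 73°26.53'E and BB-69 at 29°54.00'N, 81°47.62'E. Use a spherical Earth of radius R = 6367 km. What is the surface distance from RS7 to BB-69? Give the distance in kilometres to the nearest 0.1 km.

RS7: φ = +44.44583°, λ = +73.44217°
BB-69: φ = +29.90000°, λ = +81.79367°
Δφ = -14.5458°,  Δλ = 8.3515°
a = sin²(Δφ/2) + cos φ₁ cos φ₂ sin²(Δλ/2) = 0.019308
c = 2·arcsin(√a) = 0.278808 rad = 15.9745°
d = R·c = 6367 × 0.278808 = 1775.2 km

1775.2 km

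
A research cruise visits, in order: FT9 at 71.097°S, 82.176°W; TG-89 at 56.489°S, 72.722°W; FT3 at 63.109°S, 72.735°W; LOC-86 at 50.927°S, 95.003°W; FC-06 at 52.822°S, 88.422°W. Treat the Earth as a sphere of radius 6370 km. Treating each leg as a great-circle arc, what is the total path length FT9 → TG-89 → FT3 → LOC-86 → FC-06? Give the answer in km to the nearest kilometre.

FT9→TG-89: c = 0.264419 rad, d = 1684.35 km
TG-89→FT3: c = 0.115541 rad, d = 736.00 km
FT3→LOC-86: c = 0.296992 rad, d = 1891.84 km
LOC-86→FC-06: c = 0.078208 rad, d = 498.18 km
Total = 1684.35 + 736.00 + 1891.84 + 498.18 = 4810.37 km

4810 km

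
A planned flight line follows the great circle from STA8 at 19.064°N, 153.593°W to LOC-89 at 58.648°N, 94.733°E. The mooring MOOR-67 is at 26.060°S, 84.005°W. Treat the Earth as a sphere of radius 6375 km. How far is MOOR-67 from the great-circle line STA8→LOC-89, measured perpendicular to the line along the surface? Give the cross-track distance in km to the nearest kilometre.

3224 km

δ₁₃ = central angle STA8→MOOR-67 = 1.417560 rad  (haversine)
θ₁₃ = bearing STA8→MOOR-67 = 121.580°,  θ₁₂ = bearing STA8→LOC-89 = 330.934°
dₓₜ = R·arcsin(sin δ₁₃ · sin(θ₁₃ − θ₁₂)) = 6375·arcsin(0.98828·sin(-209.354°)) = 3224.136 km
|dₓₜ| = 3224.136 km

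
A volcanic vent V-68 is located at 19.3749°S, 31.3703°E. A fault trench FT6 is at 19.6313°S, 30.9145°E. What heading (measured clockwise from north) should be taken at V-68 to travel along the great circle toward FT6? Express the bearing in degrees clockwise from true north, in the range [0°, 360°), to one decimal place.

239.1°

Δλ = -0.4558°
y = sin Δλ · cos φ₂ = -0.007493
x = cos φ₁ sin φ₂ − sin φ₁ cos φ₂ cos Δλ = -0.004485
θ = atan2(y, x) = -120.9033° → 239.0967° (mod 360°)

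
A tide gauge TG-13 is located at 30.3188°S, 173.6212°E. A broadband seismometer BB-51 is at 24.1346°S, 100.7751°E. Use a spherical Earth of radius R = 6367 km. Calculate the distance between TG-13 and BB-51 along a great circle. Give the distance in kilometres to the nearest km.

Δφ = 6.1842°,  Δλ = -72.8461°
a = sin²(Δφ/2) + cos φ₁ cos φ₂ sin²(Δλ/2) = 0.280623
c = 2·arcsin(√a) = 1.116586 rad = 63.9756°
d = R·c = 6367 × 1.116586 = 7109.3 km

7109 km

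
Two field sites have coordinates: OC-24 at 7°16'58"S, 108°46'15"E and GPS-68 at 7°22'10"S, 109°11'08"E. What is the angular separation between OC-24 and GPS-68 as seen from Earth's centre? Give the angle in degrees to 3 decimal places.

0.420°

OC-24: φ = -7.28278°, λ = +108.77083°
GPS-68: φ = -7.36944°, λ = +109.18556°
Δφ = -0.0867°,  Δλ = 0.4147°
a = sin²(Δφ/2) + cos φ₁ cos φ₂ sin²(Δλ/2) = 0.000013
c = 2·arcsin(√a) = 0.007337 rad = 0.4204°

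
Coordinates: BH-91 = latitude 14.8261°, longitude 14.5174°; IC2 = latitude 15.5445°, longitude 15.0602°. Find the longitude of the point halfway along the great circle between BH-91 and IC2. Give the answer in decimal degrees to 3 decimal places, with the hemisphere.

Bx = cos φ₂ cos Δλ = 0.963379,  By = cos φ₂ sin Δλ = 0.009127
φₘ = atan2(sin φ₁ + sin φ₂, √((cos φ₁ + Bx)² + By²)) = 15.18546°
λₘ = λ₁ + atan2(By, cos φ₁ + Bx) = 14.78834°

14.788°E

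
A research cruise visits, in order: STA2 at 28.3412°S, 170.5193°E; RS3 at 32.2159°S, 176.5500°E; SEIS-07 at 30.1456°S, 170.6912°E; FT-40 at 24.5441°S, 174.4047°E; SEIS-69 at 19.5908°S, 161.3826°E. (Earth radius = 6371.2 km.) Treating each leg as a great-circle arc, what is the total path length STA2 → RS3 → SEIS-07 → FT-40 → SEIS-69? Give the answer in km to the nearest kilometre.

3497 km

STA2→RS3: c = 0.113258 rad, d = 721.59 km
RS3→SEIS-07: c = 0.094633 rad, d = 602.93 km
SEIS-07→FT-40: c = 0.113434 rad, d = 722.71 km
FT-40→SEIS-69: c = 0.227530 rad, d = 1449.64 km
Total = 721.59 + 602.93 + 722.71 + 1449.64 = 3496.86 km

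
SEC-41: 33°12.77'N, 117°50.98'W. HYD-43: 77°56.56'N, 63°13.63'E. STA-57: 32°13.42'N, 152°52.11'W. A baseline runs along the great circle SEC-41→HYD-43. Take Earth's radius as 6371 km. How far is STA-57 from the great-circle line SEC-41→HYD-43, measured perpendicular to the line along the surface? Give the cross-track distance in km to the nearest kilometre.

SEC-41: φ = +33.21283°, λ = -117.84967°
HYD-43: φ = +77.94267°, λ = +63.22717°
STA-57: φ = +32.22367°, λ = -152.86850°
δ₁₃ = central angle SEC-41→STA-57 = 0.512100 rad  (haversine)
θ₁₃ = bearing SEC-41→STA-57 = 277.815°,  θ₁₂ = bearing SEC-41→HYD-43 = 359.759°
dₓₜ = R·arcsin(sin δ₁₃ · sin(θ₁₃ − θ₁₂)) = 6371·arcsin(0.49001·sin(-81.944°)) = -3227.301 km
|dₓₜ| = 3227.301 km

3227 km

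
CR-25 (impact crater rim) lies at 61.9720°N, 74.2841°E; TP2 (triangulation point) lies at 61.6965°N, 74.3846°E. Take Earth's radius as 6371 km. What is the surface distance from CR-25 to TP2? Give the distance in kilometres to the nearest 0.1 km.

Δφ = -0.2755°,  Δλ = 0.1005°
a = sin²(Δφ/2) + cos φ₁ cos φ₂ sin²(Δλ/2) = 0.000006
c = 2·arcsin(√a) = 0.004879 rad = 0.2796°
d = R·c = 6371 × 0.004879 = 31.1 km

31.1 km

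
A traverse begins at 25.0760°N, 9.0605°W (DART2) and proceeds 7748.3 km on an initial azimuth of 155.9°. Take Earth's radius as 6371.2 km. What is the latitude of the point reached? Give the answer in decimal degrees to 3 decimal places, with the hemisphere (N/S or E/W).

δ = d/R = 7748.3/6371.2 = 1.216145 rad
φ₂ = arcsin(sin φ₁ cos δ + cos φ₁ sin δ cos θ)
   = arcsin(0.42382·0.34726 + 0.90575·0.93777·-0.91283) = -38.91489°
λ₂ = λ₁ + atan2(sin θ sin δ cos φ₁, cos δ − sin φ₁ sin φ₂) = 20.42039°

38.915°S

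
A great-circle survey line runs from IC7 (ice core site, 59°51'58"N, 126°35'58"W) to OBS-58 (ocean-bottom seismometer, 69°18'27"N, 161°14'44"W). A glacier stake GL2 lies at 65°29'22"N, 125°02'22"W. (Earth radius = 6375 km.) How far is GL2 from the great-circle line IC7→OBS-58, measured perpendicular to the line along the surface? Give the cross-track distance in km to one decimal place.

IC7: φ = +59.86611°, λ = -126.59944°
OBS-58: φ = +69.30750°, λ = -161.24556°
GL2: φ = +65.48944°, λ = -125.03944°
δ₁₃ = central angle IC7→GL2 = 0.098930 rad  (haversine)
θ₁₃ = bearing IC7→GL2 = 6.566°,  θ₁₂ = bearing IC7→OBS-58 = 317.370°
dₓₜ = R·arcsin(sin δ₁₃ · sin(θ₁₃ − θ₁₂)) = 6375·arcsin(0.09877·sin(-310.804°)) = 477.062 km
|dₓₜ| = 477.062 km

477.1 km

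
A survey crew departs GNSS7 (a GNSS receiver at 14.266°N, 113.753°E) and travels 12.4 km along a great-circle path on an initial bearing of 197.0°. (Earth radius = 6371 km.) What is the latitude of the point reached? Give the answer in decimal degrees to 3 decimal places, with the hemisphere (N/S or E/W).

14.159°N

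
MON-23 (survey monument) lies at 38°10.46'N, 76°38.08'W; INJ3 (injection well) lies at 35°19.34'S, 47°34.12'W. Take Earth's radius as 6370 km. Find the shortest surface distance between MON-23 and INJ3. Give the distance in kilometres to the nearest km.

8702 km

MON-23: φ = +38.17433°, λ = -76.63467°
INJ3: φ = -35.32233°, λ = -47.56867°
Δφ = -73.4967°,  Δλ = 29.0660°
a = sin²(Δφ/2) + cos φ₁ cos φ₂ sin²(Δλ/2) = 0.398354
c = 2·arcsin(√a) = 1.366078 rad = 78.2705°
d = R·c = 6370 × 1.366078 = 8701.9 km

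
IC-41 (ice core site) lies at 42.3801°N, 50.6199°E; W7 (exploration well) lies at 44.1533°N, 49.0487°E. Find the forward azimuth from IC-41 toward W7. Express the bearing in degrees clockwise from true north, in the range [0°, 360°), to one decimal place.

Δλ = -1.5712°
y = sin Δλ · cos φ₂ = -0.019673
x = cos φ₁ sin φ₂ − sin φ₁ cos φ₂ cos Δλ = 0.031125
θ = atan2(y, x) = -32.2950° → 327.7050° (mod 360°)

327.7°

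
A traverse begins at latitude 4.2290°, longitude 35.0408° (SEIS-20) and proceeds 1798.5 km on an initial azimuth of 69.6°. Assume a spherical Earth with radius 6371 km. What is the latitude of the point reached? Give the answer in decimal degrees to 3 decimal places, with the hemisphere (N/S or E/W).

δ = d/R = 1798.5/6371 = 0.282295 rad
φ₂ = arcsin(sin φ₁ cos δ + cos φ₁ sin δ cos θ)
   = arcsin(0.07374·0.96042 + 0.99728·0.27856·0.34857) = 9.65168°
λ₂ = λ₁ + atan2(sin θ sin δ cos φ₁, cos δ − sin φ₁ sin φ₂) = 50.39815°

9.652°N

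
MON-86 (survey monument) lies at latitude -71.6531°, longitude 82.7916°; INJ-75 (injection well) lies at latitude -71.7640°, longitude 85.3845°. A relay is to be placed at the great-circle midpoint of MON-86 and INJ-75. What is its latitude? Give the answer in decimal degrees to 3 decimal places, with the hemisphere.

71.713°S

Bx = cos φ₂ cos Δλ = 0.312611,  By = cos φ₂ sin Δλ = 0.014157
φₘ = atan2(sin φ₁ + sin φ₂, √((cos φ₁ + Bx)² + By²)) = -71.71292°
λₘ = λ₁ + atan2(By, cos φ₁ + Bx) = 84.08425°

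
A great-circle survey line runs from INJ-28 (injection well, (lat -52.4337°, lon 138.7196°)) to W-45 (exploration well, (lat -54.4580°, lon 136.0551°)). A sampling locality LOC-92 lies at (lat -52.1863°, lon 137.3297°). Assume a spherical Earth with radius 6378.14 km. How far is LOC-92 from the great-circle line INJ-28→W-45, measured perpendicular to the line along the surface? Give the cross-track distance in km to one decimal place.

91.8 km

δ₁₃ = central angle INJ-28→LOC-92 = 0.015447 rad  (haversine)
θ₁₃ = bearing INJ-28→LOC-92 = 285.682°,  θ₁₂ = bearing INJ-28→W-45 = 217.030°
dₓₜ = R·arcsin(sin δ₁₃ · sin(θ₁₃ − θ₁₂)) = 6378.14·arcsin(0.01545·sin(68.651°)) = 91.761 km
|dₓₜ| = 91.761 km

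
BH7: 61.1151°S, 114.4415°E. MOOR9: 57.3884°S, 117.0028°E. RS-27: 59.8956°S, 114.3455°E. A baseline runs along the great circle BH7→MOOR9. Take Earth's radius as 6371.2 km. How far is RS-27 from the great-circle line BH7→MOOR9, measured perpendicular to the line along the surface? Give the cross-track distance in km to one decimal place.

δ₁₃ = central angle BH7→RS-27 = 0.021300 rad  (haversine)
θ₁₃ = bearing BH7→RS-27 = 357.739°,  θ₁₂ = bearing BH7→MOOR9 = 20.468°
dₓₜ = R·arcsin(sin δ₁₃ · sin(θ₁₃ − θ₁₂)) = 6371.2·arcsin(0.02130·sin(337.271°)) = -52.432 km
|dₓₜ| = 52.432 km

52.4 km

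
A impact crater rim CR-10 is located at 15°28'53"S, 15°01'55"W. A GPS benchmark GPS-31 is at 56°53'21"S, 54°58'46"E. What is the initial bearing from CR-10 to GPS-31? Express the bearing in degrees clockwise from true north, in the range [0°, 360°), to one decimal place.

145.9°

CR-10: φ = -15.48139°, λ = -15.03194°
GPS-31: φ = -56.88917°, λ = +54.97944°
Δλ = 70.0114°
y = sin Δλ · cos φ₂ = 0.513354
x = cos φ₁ sin φ₂ − sin φ₁ cos φ₂ cos Δλ = -0.757381
θ = atan2(y, x) = 145.8705° → 145.8705° (mod 360°)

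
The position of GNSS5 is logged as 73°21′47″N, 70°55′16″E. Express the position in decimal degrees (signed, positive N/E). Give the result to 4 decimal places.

lat: 73.3631° N → +73.3631°
lon: 70.9211° E → +70.9211°

+73.3631°, +70.9211°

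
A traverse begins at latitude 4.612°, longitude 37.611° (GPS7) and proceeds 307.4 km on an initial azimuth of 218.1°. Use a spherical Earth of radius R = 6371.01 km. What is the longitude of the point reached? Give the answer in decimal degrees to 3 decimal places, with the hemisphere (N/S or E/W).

δ = d/R = 307.4/6371.01 = 0.048250 rad
φ₂ = arcsin(sin φ₁ cos δ + cos φ₁ sin δ cos θ)
   = arcsin(0.08041·0.99884 + 0.99676·0.04823·-0.78694) = 2.43479°
λ₂ = λ₁ + atan2(sin θ sin δ cos φ₁, cos δ − sin φ₁ sin φ₂) = 35.90407°

35.904°E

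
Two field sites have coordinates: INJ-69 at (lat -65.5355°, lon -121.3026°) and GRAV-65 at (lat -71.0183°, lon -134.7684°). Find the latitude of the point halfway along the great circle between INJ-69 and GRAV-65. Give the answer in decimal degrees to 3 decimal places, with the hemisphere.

68.411°S

Bx = cos φ₂ cos Δλ = 0.316324,  By = cos φ₂ sin Δλ = -0.075743
φₘ = atan2(sin φ₁ + sin φ₂, √((cos φ₁ + Bx)² + By²)) = -68.41092°
λₘ = λ₁ + atan2(By, cos φ₁ + Bx) = -127.22263°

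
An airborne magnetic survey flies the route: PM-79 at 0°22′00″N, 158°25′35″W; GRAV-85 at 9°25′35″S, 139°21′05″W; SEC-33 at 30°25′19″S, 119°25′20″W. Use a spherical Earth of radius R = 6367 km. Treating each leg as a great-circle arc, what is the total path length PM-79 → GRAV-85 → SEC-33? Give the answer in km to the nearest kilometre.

5490 km

PM-79: φ = +0.36667°, λ = -158.42639°
GRAV-85: φ = -9.42639°, λ = -139.35139°
SEC-33: φ = -30.42194°, λ = -119.42222°
PM-79→GRAV-85: c = 0.372933 rad, d = 2374.47 km
GRAV-85→SEC-33: c = 0.489293 rad, d = 3115.33 km
Total = 2374.47 + 3115.33 = 5489.80 km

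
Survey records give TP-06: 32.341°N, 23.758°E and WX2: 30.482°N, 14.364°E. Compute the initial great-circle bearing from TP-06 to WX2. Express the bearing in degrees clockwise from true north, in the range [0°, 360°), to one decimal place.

Δλ = -9.3940°
y = sin Δλ · cos φ₂ = -0.140663
x = cos φ₁ sin φ₂ − sin φ₁ cos φ₂ cos Δλ = -0.026257
θ = atan2(y, x) = -100.5736° → 259.4264° (mod 360°)

259.4°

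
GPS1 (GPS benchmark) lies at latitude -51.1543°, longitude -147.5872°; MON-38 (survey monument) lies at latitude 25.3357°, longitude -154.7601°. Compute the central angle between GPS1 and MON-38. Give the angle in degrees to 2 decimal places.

Δφ = 76.4900°,  Δλ = -7.1729°
a = sin²(Δφ/2) + cos φ₁ cos φ₂ sin²(Δλ/2) = 0.385411
c = 2·arcsin(√a) = 1.339563 rad = 76.7513°

76.75°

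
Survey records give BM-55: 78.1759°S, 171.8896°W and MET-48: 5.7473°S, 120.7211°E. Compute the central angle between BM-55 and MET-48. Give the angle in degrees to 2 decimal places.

Δφ = 72.4286°,  Δλ = -67.3893°
a = sin²(Δφ/2) + cos φ₁ cos φ₂ sin²(Δλ/2) = 0.411800
c = 2·arcsin(√a) = 1.393468 rad = 79.8398°

79.84°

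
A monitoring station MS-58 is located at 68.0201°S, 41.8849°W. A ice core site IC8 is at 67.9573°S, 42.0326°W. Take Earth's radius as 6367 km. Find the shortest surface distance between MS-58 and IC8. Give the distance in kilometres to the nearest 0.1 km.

9.3 km

Δφ = 0.0628°,  Δλ = -0.1477°
a = sin²(Δφ/2) + cos φ₁ cos φ₂ sin²(Δλ/2) = 0.000001
c = 2·arcsin(√a) = 0.001461 rad = 0.0837°
d = R·c = 6367 × 0.001461 = 9.3 km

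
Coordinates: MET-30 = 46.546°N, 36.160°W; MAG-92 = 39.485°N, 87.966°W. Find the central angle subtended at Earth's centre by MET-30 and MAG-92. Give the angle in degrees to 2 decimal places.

Δφ = -7.0610°,  Δλ = -51.8060°
a = sin²(Δφ/2) + cos φ₁ cos φ₂ sin²(Δλ/2) = 0.105091
c = 2·arcsin(√a) = 0.660286 rad = 37.8316°

37.83°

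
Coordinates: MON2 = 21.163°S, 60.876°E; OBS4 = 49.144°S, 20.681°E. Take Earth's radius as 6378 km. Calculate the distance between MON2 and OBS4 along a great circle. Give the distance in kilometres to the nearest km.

4714 km

Δφ = -27.9810°,  Δλ = -40.1950°
a = sin²(Δφ/2) + cos φ₁ cos φ₂ sin²(Δλ/2) = 0.130478
c = 2·arcsin(√a) = 0.739147 rad = 42.3500°
d = R·c = 6378 × 0.739147 = 4714.3 km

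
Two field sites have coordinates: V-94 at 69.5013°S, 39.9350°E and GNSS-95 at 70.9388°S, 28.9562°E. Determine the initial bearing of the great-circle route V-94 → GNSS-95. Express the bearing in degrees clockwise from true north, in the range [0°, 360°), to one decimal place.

243.7°

Δλ = -10.9788°
y = sin Δλ · cos φ₂ = -0.062195
x = cos φ₁ sin φ₂ − sin φ₁ cos φ₂ cos Δλ = -0.030685
θ = atan2(y, x) = -116.2602° → 243.7398° (mod 360°)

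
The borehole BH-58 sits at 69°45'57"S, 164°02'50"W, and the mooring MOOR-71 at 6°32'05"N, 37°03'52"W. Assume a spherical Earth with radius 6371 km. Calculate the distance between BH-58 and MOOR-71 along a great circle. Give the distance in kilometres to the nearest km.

12039 km

BH-58: φ = -69.76583°, λ = -164.04722°
MOOR-71: φ = +6.53472°, λ = -37.06444°
Δφ = 76.3006°,  Δλ = 126.9828°
a = sin²(Δφ/2) + cos φ₁ cos φ₂ sin²(Δλ/2) = 0.656745
c = 2·arcsin(√a) = 1.889662 rad = 108.2697°
d = R·c = 6371 × 1.889662 = 12039.0 km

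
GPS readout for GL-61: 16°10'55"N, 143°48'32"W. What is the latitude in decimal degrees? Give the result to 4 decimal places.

16.1819°N

16° + 10′/60 + 55″/3600 = 16 + 0.16667 + 0.01528 = 16.1819°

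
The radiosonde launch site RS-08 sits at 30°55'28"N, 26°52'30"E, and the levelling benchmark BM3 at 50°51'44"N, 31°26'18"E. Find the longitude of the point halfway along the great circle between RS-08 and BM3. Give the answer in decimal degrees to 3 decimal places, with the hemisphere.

28.809°E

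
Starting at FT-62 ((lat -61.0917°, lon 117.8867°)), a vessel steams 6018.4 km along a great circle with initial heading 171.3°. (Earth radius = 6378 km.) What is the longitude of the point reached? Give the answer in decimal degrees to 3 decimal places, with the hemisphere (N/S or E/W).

δ = d/R = 6018.4/6378 = 0.943619 rad
φ₂ = arcsin(sin φ₁ cos δ + cos φ₁ sin δ cos θ)
   = arcsin(-0.87539·0.58686 + 0.48341·0.80969·-0.98849) = -64.24261°
λ₂ = λ₁ + atan2(sin θ sin δ cos φ₁, cos δ − sin φ₁ sin φ₂) = -78.48296°

78.483°W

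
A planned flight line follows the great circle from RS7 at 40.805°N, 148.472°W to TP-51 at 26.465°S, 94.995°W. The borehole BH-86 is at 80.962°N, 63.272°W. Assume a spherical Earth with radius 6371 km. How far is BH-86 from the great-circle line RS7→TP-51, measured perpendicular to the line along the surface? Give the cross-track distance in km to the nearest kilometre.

4449 km

δ₁₃ = central angle RS7→BH-86 = 0.856186 rad  (haversine)
θ₁₃ = bearing RS7→BH-86 = 11.961°,  θ₁₂ = bearing RS7→TP-51 = 133.617°
dₓₜ = R·arcsin(sin δ₁₃ · sin(θ₁₃ − θ₁₂)) = 6371·arcsin(0.75535·sin(-121.657°)) = -4449.225 km
|dₓₜ| = 4449.225 km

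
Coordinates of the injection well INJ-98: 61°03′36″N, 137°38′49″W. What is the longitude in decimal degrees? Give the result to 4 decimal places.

137° + 38′/60 + 49″/3600 = 137 + 0.63333 + 0.01361 = 137.6469°

137.6469°W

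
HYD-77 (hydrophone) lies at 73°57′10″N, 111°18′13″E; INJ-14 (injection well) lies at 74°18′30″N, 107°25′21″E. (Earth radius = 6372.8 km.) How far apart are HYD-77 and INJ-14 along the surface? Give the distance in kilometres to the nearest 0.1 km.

HYD-77: φ = +73.95278°, λ = +111.30361°
INJ-14: φ = +74.30833°, λ = +107.42250°
Δφ = 0.3556°,  Δλ = -3.8811°
a = sin²(Δφ/2) + cos φ₁ cos φ₂ sin²(Δλ/2) = 0.000095
c = 2·arcsin(√a) = 0.019530 rad = 1.1190°
d = R·c = 6372.8 × 0.019530 = 124.5 km

124.5 km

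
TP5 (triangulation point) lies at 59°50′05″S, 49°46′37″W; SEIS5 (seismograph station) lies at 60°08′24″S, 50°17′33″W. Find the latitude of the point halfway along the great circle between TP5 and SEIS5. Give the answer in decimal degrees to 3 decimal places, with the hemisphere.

59.988°S

TP5: φ = -59.83472°, λ = -49.77694°
SEIS5: φ = -60.14000°, λ = -50.29250°
Bx = cos φ₂ cos Δλ = 0.497862,  By = cos φ₂ sin Δλ = -0.004480
φₘ = atan2(sin φ₁ + sin φ₂, √((cos φ₁ + Bx)² + By²)) = -59.98761°
λₘ = λ₁ + atan2(By, cos φ₁ + Bx) = -50.03353°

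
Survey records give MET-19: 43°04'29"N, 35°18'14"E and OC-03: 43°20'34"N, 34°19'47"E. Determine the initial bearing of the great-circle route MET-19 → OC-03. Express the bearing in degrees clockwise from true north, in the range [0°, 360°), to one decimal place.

MET-19: φ = +43.07472°, λ = +35.30389°
OC-03: φ = +43.34278°, λ = +34.32972°
Δλ = -0.9742°
y = sin Δλ · cos φ₂ = -0.012365
x = cos φ₁ sin φ₂ − sin φ₁ cos φ₂ cos Δλ = 0.004750
θ = atan2(y, x) = -68.9842° → 291.0158° (mod 360°)

291.0°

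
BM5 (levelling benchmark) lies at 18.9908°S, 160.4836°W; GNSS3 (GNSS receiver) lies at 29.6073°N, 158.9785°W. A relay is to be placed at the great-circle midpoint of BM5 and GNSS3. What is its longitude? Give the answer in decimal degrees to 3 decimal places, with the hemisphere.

Bx = cos φ₂ cos Δλ = 0.869132,  By = cos φ₂ sin Δλ = 0.022836
φₘ = atan2(sin φ₁ + sin φ₂, √((cos φ₁ + Bx)² + By²)) = 5.30870°
λₘ = λ₁ + atan2(By, cos φ₁ + Bx) = -159.76262°

159.763°W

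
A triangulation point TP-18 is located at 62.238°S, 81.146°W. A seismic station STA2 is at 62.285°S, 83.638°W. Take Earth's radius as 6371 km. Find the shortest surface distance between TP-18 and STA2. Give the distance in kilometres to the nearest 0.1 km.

129.1 km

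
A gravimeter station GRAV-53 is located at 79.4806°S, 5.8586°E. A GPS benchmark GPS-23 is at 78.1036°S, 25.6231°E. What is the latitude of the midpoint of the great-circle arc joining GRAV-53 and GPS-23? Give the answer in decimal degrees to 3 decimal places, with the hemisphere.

Bx = cos φ₂ cos Δλ = 0.193999,  By = cos φ₂ sin Δλ = 0.069708
φₘ = atan2(sin φ₁ + sin φ₂, √((cos φ₁ + Bx)² + By²)) = -78.95368°
λₘ = λ₁ + atan2(By, cos φ₁ + Bx) = 16.34617°

78.954°S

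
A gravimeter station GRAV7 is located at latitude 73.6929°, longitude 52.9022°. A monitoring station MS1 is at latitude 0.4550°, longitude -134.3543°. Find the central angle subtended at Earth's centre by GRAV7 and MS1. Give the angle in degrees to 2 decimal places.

105.72°

Δφ = -73.2379°,  Δλ = 172.7435°
a = sin²(Δφ/2) + cos φ₁ cos φ₂ sin²(Δλ/2) = 0.635453
c = 2·arcsin(√a) = 1.845131 rad = 105.7182°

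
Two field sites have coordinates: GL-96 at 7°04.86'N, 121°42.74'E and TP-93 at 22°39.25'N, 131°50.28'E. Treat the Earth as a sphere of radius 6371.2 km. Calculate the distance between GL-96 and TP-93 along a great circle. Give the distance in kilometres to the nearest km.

2043 km

GL-96: φ = +7.08100°, λ = +121.71233°
TP-93: φ = +22.65417°, λ = +131.83800°
Δφ = 15.5732°,  Δλ = 10.1257°
a = sin²(Δφ/2) + cos φ₁ cos φ₂ sin²(Δλ/2) = 0.025488
c = 2·arcsin(√a) = 0.320671 rad = 18.3731°
d = R·c = 6371.2 × 0.320671 = 2043.1 km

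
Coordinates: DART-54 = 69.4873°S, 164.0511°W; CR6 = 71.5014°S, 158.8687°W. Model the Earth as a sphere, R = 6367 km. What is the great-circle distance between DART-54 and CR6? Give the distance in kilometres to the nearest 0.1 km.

Δφ = -2.0141°,  Δλ = 5.1824°
a = sin²(Δφ/2) + cos φ₁ cos φ₂ sin²(Δλ/2) = 0.000536
c = 2·arcsin(√a) = 0.046313 rad = 2.6536°
d = R·c = 6367 × 0.046313 = 294.9 km

294.9 km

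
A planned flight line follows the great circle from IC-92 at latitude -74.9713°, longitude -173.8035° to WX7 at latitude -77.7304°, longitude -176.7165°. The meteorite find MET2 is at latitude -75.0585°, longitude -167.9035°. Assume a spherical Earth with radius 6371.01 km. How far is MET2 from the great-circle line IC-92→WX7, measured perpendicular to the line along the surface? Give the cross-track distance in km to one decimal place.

168.8 km

δ₁₃ = central angle IC-92→MET2 = 0.026658 rad  (haversine)
θ₁₃ = bearing IC-92→MET2 = 96.118°,  θ₁₂ = bearing IC-92→WX7 = 192.578°
dₓₜ = R·arcsin(sin δ₁₃ · sin(θ₁₃ − θ₁₂)) = 6371.01·arcsin(0.02666·sin(-96.460°)) = -168.762 km
|dₓₜ| = 168.762 km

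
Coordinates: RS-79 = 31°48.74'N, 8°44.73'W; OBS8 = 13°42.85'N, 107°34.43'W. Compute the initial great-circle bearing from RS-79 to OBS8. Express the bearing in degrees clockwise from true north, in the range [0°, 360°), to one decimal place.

286.3°

RS-79: φ = +31.81233°, λ = -8.74550°
OBS8: φ = +13.71417°, λ = -107.57383°
Δλ = -98.8283°
y = sin Δλ · cos φ₂ = -0.959981
x = cos φ₁ sin φ₂ − sin φ₁ cos φ₂ cos Δλ = 0.280060
θ = atan2(y, x) = -73.7362° → 286.2638° (mod 360°)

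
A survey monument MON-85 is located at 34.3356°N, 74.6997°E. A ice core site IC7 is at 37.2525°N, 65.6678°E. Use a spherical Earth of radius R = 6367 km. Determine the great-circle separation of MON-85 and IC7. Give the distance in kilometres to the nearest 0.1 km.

875.8 km

Δφ = 2.9169°,  Δλ = -9.0319°
a = sin²(Δφ/2) + cos φ₁ cos φ₂ sin²(Δλ/2) = 0.004723
c = 2·arcsin(√a) = 0.137550 rad = 7.8810°
d = R·c = 6367 × 0.137550 = 875.8 km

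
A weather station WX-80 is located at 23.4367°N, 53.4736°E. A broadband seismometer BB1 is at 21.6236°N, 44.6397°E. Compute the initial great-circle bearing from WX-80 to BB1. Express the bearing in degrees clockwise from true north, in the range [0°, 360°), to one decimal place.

Δλ = -8.8339°
y = sin Δλ · cos φ₂ = -0.142763
x = cos φ₁ sin φ₂ − sin φ₁ cos φ₂ cos Δλ = -0.027253
θ = atan2(y, x) = -100.8077° → 259.1923° (mod 360°)

259.2°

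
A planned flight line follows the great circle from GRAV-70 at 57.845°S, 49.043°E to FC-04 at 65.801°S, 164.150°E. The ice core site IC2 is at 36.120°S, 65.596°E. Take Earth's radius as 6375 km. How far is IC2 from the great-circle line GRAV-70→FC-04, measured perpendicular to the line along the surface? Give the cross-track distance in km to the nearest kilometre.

2426 km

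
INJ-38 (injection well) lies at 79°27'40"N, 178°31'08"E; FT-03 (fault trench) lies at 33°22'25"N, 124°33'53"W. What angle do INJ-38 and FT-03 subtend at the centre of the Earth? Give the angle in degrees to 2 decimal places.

51.38°

INJ-38: φ = +79.46111°, λ = +178.51889°
FT-03: φ = +33.37361°, λ = -124.56472°
Δφ = -46.0875°,  Δλ = 56.9164°
a = sin²(Δφ/2) + cos φ₁ cos φ₂ sin²(Δλ/2) = 0.187904
c = 2·arcsin(√a) = 0.896698 rad = 51.3770°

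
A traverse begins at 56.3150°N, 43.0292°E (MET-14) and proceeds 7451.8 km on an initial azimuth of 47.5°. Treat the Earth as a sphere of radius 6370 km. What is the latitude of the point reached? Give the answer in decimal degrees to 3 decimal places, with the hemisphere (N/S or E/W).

δ = d/R = 7451.8/6370 = 1.169827 rad
φ₂ = arcsin(sin φ₁ cos δ + cos φ₁ sin δ cos θ)
   = arcsin(0.83210·0.39031 + 0.55463·0.92068·0.67559) = 42.04835°
λ₂ = λ₁ + atan2(sin θ sin δ cos φ₁, cos δ − sin φ₁ sin φ₂) = 156.94970°

42.048°N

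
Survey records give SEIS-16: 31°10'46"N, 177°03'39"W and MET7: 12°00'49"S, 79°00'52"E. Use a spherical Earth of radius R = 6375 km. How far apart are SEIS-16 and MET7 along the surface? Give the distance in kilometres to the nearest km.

SEIS-16: φ = +31.17944°, λ = -177.06083°
MET7: φ = -12.01361°, λ = +79.01444°
Δφ = -43.1931°,  Δλ = -103.9247°
a = sin²(Δφ/2) + cos φ₁ cos φ₂ sin²(Δλ/2) = 0.654568
c = 2·arcsin(√a) = 1.885081 rad = 108.0072°
d = R·c = 6375 × 1.885081 = 12017.4 km

12017 km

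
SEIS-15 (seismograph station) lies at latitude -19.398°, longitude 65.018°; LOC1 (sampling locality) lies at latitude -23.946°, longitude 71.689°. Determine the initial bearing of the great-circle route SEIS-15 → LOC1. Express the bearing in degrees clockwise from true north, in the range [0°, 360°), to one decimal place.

127.5°

Δλ = 6.6710°
y = sin Δλ · cos φ₂ = 0.106169
x = cos φ₁ sin φ₂ − sin φ₁ cos φ₂ cos Δλ = -0.081349
θ = atan2(y, x) = 127.4602° → 127.4602° (mod 360°)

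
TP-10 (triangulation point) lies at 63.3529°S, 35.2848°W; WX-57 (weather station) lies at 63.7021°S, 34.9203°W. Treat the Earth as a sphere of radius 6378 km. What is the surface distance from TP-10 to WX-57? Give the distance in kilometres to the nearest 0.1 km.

42.9 km

Δφ = -0.3492°,  Δλ = 0.3645°
a = sin²(Δφ/2) + cos φ₁ cos φ₂ sin²(Δλ/2) = 0.000011
c = 2·arcsin(√a) = 0.006722 rad = 0.3851°
d = R·c = 6378 × 0.006722 = 42.9 km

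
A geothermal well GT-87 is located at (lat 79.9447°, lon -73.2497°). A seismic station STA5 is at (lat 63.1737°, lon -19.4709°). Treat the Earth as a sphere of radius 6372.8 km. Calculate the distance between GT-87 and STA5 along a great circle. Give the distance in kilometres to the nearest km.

2480 km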